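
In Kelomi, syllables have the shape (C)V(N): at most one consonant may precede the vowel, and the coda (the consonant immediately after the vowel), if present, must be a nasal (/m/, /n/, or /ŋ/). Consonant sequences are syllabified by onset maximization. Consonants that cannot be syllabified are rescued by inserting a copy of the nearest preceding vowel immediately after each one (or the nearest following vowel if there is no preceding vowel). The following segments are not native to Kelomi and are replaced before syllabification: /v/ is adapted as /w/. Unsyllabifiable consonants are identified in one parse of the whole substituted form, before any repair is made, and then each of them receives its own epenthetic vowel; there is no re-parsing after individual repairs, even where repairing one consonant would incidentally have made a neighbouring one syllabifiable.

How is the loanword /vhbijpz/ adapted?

Substitution: /v/ → /w/, giving /whbijpz/.
Syllabifying with onset maximization leaves /w/, /h/, /j/, /p/, /z/ stranded (only a nasal (/m/, /n/, or /ŋ/) is licensed in coda position; onsets are limited to one consonant).
Inserting the epenthetic vowel yields /w/ → /wi/, /h/ → /hi/, /j/ → /ji/, /p/ → /pi/, /z/ → /zi/.

wihibijipizi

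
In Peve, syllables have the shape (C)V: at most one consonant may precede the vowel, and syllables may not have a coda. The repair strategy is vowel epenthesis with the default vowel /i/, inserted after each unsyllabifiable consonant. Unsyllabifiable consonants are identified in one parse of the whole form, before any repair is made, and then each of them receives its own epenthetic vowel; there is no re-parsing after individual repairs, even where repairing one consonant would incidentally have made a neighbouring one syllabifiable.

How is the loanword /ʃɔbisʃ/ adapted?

Syllabifying with onset maximization leaves /s/, /ʃ/ stranded (no codas are permitted; onsets are limited to one consonant).
Inserting the epenthetic vowel yields /s/ → /si/, /ʃ/ → /ʃi/.

ʃɔbisiʃi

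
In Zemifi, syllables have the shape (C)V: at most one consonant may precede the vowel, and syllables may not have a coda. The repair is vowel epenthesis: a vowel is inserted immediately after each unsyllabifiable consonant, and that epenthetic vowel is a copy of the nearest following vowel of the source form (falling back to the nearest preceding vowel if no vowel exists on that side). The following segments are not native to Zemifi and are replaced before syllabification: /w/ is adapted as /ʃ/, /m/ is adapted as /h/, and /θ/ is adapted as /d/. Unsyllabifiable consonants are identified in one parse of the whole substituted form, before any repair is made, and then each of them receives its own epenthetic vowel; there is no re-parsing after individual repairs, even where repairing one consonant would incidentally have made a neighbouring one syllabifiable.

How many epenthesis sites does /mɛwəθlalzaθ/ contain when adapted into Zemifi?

After substitution the input is /hɛʃədlalzad/.
The unsyllabifiable consonants are /d/, /l/, /d/; each receives one epenthetic vowel.

3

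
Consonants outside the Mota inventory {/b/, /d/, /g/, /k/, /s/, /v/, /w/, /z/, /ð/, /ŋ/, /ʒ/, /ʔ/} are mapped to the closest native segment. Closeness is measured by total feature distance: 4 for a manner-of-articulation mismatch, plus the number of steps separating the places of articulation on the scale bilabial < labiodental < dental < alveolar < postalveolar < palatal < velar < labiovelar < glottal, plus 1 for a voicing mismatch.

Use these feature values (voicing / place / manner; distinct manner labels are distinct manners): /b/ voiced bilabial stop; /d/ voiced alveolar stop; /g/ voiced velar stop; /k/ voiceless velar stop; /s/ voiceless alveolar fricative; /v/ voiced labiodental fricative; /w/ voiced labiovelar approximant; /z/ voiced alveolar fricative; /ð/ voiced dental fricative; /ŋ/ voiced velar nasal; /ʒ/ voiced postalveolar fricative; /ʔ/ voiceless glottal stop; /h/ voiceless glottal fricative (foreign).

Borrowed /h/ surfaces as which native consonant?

/ʔ/ is closest: manner differs (fricative→stop, +4), place distance 0 (glottal→glottal), same voicing; total 4. Next closest is /s/ at distance 5.

ʔ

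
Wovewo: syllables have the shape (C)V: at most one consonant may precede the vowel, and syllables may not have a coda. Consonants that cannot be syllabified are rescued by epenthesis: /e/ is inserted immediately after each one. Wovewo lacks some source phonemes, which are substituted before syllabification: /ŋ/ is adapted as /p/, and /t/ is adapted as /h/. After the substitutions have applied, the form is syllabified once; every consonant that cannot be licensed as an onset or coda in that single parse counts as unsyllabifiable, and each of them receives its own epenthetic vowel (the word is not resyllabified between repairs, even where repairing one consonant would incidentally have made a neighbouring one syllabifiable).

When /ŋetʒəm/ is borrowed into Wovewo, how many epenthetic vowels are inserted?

2

After substitution the input is /pehʒəm/.
The unsyllabifiable consonants are /h/, /m/; each receives one epenthetic vowel.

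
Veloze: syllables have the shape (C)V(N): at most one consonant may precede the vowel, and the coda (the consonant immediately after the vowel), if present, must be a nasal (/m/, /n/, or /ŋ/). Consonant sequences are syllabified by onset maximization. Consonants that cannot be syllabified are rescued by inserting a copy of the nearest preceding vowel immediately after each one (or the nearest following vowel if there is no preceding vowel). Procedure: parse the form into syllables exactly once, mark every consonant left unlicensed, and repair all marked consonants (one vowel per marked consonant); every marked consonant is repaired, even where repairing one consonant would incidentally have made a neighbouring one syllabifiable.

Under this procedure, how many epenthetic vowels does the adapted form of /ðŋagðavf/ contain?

The unsyllabifiable consonants are /ð/, /g/, /v/, /f/; each receives one epenthetic vowel.

4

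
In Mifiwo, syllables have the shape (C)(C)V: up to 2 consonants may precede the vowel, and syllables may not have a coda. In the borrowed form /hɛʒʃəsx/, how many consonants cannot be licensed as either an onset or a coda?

2

Under (C)(C)V, the unsyllabifiable consonants are /s/, /x/ (no codas are permitted; onsets may contain at most 2 consonants).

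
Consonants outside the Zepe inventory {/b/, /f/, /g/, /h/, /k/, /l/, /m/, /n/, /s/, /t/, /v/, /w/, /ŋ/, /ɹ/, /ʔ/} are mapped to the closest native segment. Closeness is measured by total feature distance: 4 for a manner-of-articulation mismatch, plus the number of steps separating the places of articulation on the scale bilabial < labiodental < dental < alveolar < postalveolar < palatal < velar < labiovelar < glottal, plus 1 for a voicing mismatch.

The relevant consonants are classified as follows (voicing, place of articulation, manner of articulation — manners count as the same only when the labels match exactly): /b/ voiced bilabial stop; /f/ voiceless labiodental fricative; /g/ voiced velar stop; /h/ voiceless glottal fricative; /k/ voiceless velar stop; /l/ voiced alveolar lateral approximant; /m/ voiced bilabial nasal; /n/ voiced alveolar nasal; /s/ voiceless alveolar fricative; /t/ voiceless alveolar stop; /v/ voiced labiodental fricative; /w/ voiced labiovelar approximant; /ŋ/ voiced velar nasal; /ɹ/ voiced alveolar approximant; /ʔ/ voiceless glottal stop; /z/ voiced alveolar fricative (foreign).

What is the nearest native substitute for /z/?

s

/s/ is closest: same manner (fricative), place distance 0 (alveolar→alveolar), voicing differs (+1); total 1. Next closest is /v/ at distance 2.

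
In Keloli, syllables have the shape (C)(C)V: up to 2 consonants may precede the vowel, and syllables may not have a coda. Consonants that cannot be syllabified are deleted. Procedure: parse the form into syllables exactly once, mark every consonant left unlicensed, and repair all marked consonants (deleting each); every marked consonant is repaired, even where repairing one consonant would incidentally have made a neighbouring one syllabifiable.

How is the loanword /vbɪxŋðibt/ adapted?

Under (C)(C)V, the unsyllabifiable consonants are /x/, /b/, /t/ (no codas are permitted; onsets may contain at most 2 consonants).
Deleting the stranded consonants removes /x/, /b/, /t/.

vbɪŋði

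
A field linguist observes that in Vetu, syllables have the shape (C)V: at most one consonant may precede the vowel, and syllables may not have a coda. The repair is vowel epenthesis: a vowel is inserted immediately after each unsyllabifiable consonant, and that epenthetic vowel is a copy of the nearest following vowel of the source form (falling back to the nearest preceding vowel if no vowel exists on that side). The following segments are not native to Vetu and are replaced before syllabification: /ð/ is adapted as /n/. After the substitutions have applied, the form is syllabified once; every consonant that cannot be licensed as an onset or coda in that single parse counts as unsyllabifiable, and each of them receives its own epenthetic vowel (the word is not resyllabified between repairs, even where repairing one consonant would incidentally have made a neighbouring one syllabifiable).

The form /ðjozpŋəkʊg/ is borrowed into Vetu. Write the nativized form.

nojozəpəŋəkʊgʊ

Substitution: /ð/ → /n/, giving /njozpŋəkʊg/.
Under (C)V, the unsyllabifiable consonants are /n/, /z/, /p/, /g/ (no codas are permitted; onsets are limited to one consonant).
Epenthesis after each stranded consonant: /n/ → /no/, /z/ → /zə/, /p/ → /pə/, /g/ → /gʊ/.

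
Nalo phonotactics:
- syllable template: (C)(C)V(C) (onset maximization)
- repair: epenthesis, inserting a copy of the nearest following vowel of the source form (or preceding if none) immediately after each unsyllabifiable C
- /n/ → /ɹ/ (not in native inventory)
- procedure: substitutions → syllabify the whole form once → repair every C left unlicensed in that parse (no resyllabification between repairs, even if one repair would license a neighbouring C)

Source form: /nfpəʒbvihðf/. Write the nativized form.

Substitution: /n/ → /ɹ/, giving /ɹfpəʒbvihðf/.
The consonants /ɹ/, /ð/, /f/ cannot be parsed into a legal (C)(C)V(C) syllable (at most one coda consonant is licensed; onsets may contain at most 2 consonants).
Inserting the epenthetic vowel yields /ɹ/ → /ɹə/, /ð/ → /ði/, /f/ → /fi/.

ɹəfpəʒbvihðifi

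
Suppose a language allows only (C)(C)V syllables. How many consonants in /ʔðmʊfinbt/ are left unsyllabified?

4

The consonants /ʔ/, /n/, /b/, /t/ cannot be parsed into a legal (C)(C)V syllable (no codas are permitted; onsets may contain at most 2 consonants).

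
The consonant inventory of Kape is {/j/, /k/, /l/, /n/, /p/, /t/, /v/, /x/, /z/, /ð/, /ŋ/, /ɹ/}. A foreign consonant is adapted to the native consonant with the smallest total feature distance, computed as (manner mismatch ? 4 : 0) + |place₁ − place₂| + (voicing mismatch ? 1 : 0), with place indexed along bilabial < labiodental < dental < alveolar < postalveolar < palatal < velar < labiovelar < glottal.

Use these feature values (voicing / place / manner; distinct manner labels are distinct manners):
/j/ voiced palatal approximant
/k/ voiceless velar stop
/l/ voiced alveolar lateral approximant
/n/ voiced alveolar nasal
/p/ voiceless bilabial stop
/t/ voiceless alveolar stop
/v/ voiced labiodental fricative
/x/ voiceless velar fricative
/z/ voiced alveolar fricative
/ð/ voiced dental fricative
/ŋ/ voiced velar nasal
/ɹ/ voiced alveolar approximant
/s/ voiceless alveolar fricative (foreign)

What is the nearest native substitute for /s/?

/z/ is closest: same manner (fricative), place distance 0 (alveolar→alveolar), voicing differs (+1); total 1. Next closest is /ð/ at distance 2.

z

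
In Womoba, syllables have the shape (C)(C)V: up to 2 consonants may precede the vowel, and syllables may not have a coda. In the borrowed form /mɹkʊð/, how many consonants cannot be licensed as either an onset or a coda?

Syllabifying with onset maximization leaves /m/, /ð/ stranded (no codas are permitted; onsets may contain at most 2 consonants).

2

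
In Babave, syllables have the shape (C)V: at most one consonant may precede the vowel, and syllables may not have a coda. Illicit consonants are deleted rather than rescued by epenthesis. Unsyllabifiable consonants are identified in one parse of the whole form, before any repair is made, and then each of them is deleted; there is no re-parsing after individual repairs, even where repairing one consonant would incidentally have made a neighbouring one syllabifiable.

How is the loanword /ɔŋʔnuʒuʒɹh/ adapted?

Syllabifying with onset maximization leaves /ŋ/, /ʔ/, /ʒ/, /ɹ/, /h/ stranded (no codas are permitted; onsets are limited to one consonant).
Deleting the stranded consonants removes /ŋ/, /ʔ/, /ʒ/, /ɹ/, /h/.

ɔnuʒu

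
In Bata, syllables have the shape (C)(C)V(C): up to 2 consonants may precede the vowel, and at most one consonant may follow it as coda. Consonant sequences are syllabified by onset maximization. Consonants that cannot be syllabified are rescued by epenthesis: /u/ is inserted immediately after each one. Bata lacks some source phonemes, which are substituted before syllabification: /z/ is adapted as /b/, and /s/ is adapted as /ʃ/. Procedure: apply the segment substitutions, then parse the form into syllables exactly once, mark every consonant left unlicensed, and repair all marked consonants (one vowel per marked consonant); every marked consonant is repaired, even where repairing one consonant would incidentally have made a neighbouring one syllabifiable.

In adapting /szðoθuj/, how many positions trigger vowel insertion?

1

After substitution the input is /ʃbðoθuj/.
The unsyllabifiable consonants are /ʃ/; each receives one epenthetic vowel.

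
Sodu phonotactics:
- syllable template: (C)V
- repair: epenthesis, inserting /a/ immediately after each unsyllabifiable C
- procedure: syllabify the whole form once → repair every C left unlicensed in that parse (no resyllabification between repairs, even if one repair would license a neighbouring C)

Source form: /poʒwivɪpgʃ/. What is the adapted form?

Syllabifying with onset maximization leaves /ʒ/, /p/, /g/, /ʃ/ stranded (no codas are permitted; onsets are limited to one consonant).
Epenthesis after each stranded consonant: /ʒ/ → /ʒa/, /p/ → /pa/, /g/ → /ga/, /ʃ/ → /ʃa/.

poʒawivɪpagaʃa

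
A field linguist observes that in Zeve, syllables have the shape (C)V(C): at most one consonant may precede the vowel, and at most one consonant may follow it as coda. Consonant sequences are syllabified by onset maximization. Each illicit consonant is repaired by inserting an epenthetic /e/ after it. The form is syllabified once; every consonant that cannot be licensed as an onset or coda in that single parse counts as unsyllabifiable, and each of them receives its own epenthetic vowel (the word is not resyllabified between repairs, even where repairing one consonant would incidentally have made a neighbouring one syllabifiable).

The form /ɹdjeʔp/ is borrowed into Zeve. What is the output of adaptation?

The consonants /ɹ/, /d/, /p/ cannot be parsed into a legal (C)V(C) syllable (at most one coda consonant is licensed; onsets are limited to one consonant).
Epenthesis after each stranded consonant: /ɹ/ → /ɹe/, /d/ → /de/, /p/ → /pe/.

ɹedejeʔpe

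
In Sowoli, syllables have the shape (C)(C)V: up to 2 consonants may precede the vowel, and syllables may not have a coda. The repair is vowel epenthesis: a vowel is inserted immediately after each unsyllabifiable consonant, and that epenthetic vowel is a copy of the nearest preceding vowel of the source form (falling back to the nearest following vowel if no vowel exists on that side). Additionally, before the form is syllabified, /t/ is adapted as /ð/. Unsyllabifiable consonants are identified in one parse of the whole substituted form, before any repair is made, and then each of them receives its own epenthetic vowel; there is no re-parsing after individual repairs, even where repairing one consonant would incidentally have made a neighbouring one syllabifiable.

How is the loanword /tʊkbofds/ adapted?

Substitution: /t/ → /ð/, giving /ðʊkbofds/.
The consonants /f/, /d/, /s/ cannot be parsed into a legal (C)(C)V syllable (no codas are permitted; onsets may contain at most 2 consonants).
Epenthesis after each stranded consonant: /f/ → /fo/, /d/ → /do/, /s/ → /so/.

ðʊkbofodoso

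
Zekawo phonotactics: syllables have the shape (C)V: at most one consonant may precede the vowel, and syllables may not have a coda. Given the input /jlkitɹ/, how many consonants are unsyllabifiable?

4

The consonants /j/, /l/, /t/, /ɹ/ cannot be parsed into a legal (C)V syllable (no codas are permitted; onsets are limited to one consonant).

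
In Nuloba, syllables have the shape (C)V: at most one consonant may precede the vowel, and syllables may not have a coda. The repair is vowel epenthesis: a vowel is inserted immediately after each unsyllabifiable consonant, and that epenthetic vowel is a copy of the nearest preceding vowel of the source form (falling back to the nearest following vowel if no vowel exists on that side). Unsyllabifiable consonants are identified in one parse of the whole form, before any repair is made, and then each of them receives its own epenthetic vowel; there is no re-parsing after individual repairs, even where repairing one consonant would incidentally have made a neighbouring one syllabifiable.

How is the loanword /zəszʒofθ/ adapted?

Under (C)V, the unsyllabifiable consonants are /s/, /z/, /f/, /θ/ (no codas are permitted; onsets are limited to one consonant).
Each unlicensed consonant becomes the onset of a new syllable: /s/ → /sə/, /z/ → /zə/, /f/ → /fo/, /θ/ → /θo/.

zəsəzəʒofoθo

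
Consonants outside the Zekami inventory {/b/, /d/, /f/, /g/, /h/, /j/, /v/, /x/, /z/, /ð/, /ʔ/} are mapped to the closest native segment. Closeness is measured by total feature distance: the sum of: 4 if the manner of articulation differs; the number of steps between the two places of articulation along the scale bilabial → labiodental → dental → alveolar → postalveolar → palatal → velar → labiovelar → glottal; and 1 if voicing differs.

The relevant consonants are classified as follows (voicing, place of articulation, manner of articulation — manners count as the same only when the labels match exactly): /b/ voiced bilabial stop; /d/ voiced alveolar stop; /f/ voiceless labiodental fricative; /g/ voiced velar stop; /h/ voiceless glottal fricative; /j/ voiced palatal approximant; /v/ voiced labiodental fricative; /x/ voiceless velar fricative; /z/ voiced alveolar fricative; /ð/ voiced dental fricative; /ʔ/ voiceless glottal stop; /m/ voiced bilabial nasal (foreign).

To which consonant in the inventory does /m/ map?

b

/b/ is closest: manner differs (nasal→stop, +4), place distance 0 (bilabial→bilabial), same voicing; total 4. Next closest is /v/ at distance 5.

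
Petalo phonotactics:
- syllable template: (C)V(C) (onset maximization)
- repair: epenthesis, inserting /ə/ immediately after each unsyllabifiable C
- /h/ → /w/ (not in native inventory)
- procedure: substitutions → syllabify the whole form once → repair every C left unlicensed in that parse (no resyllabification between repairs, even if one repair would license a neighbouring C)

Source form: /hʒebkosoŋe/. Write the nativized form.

Substitution: /h/ → /w/, giving /wʒebkosoŋe/.
Under (C)V(C), the unsyllabifiable consonants are /w/ (at most one coda consonant is licensed; onsets are limited to one consonant).
Inserting the epenthetic vowel yields /w/ → /wə/.

wəʒebkosoŋe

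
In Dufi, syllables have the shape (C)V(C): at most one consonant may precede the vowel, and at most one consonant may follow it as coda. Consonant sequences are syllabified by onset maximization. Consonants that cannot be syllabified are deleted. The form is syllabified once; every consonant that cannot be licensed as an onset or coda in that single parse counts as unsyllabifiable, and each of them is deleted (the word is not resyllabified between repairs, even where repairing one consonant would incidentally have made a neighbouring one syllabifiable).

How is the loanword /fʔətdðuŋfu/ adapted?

ʔətðuŋfu

The consonants /f/, /d/ cannot be parsed into a legal (C)V(C) syllable (at most one coda consonant is licensed; onsets are limited to one consonant).
Deletion applies to /f/, /d/.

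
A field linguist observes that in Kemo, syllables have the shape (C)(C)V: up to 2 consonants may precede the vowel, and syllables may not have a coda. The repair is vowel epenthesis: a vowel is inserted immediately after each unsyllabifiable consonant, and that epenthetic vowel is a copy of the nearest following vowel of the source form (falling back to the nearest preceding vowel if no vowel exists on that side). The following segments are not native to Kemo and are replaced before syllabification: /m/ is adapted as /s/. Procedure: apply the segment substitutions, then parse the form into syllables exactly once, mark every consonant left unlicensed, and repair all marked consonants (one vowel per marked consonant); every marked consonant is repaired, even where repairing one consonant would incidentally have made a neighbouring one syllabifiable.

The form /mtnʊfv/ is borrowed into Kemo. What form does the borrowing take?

Substitution: /m/ → /s/, giving /stnʊfv/.
The consonants /s/, /f/, /v/ cannot be parsed into a legal (C)(C)V syllable (no codas are permitted; onsets may contain at most 2 consonants).
Each unlicensed consonant becomes the onset of a new syllable: /s/ → /sʊ/, /f/ → /fʊ/, /v/ → /vʊ/.

sʊtnʊfʊvʊ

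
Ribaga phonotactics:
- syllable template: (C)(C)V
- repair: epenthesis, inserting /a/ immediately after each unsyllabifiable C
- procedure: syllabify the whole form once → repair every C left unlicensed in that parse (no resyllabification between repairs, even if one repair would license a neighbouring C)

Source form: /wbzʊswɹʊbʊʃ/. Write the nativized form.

wabzʊsawɹʊbʊʃa

Syllabifying with onset maximization leaves /w/, /s/, /ʃ/ stranded (no codas are permitted; onsets may contain at most 2 consonants).
Inserting the epenthetic vowel yields /w/ → /wa/, /s/ → /sa/, /ʃ/ → /ʃa/.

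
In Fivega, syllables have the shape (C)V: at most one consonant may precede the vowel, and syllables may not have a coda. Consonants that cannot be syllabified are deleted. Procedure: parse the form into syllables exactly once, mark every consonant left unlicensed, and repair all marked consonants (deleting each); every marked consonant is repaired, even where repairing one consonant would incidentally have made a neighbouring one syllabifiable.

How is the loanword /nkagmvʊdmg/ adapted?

The consonants /n/, /g/, /m/, /d/, /m/, /g/ cannot be parsed into a legal (C)V syllable (no codas are permitted; onsets are limited to one consonant).
Deleting the stranded consonants removes /n/, /g/, /m/, /d/, /m/, /g/.

kavʊ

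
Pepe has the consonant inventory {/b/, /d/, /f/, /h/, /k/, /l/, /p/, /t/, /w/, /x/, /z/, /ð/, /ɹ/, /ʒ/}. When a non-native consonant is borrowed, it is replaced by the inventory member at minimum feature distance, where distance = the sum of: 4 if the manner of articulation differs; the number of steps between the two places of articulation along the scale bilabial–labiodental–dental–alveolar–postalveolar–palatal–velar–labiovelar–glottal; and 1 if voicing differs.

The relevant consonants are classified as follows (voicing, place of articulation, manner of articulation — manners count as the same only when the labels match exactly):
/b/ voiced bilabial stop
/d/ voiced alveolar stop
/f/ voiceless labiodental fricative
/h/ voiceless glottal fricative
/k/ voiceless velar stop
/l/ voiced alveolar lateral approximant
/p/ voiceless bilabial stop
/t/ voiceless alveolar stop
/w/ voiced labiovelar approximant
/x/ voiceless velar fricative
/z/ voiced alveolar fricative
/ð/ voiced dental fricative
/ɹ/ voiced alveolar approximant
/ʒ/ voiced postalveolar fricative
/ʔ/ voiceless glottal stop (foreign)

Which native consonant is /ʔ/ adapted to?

k

/k/ is closest: same manner (stop), place distance 2 (glottal→velar), same voicing; total 2. Next closest is /h/ at distance 4.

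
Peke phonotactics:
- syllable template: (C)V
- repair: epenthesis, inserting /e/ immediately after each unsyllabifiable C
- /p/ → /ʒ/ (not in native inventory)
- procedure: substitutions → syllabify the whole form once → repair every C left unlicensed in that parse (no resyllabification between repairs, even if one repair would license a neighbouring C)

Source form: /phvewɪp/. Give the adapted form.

ʒehevewɪʒe

Substitution: /p/ → /ʒ/, giving /ʒhvewɪʒ/.
The consonants /ʒ/, /h/, /ʒ/ cannot be parsed into a legal (C)V syllable (no codas are permitted; onsets are limited to one consonant).
Inserting the epenthetic vowel yields /ʒ/ → /ʒe/, /h/ → /he/, /ʒ/ → /ʒe/.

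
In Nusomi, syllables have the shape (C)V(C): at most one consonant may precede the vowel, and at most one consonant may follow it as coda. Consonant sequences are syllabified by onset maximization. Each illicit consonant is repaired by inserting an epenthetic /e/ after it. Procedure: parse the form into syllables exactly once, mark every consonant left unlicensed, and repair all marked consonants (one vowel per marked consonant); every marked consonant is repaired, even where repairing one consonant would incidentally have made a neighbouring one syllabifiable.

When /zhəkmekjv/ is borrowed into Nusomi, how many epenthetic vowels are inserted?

The unsyllabifiable consonants are /z/, /j/, /v/; each receives one epenthetic vowel.

3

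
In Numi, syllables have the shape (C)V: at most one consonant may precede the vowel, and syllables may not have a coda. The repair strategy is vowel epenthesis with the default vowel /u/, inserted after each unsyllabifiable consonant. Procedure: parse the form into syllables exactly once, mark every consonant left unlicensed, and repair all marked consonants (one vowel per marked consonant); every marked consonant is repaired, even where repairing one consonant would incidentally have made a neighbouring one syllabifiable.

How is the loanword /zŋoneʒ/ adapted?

zuŋoneʒu

The consonants /z/, /ʒ/ cannot be parsed into a legal (C)V syllable (no codas are permitted; onsets are limited to one consonant).
Epenthesis after each stranded consonant: /z/ → /zu/, /ʒ/ → /ʒu/.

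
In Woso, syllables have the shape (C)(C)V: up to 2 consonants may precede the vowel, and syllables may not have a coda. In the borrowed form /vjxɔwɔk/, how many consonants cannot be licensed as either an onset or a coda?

2

The consonants /v/, /k/ cannot be parsed into a legal (C)(C)V syllable (no codas are permitted; onsets may contain at most 2 consonants).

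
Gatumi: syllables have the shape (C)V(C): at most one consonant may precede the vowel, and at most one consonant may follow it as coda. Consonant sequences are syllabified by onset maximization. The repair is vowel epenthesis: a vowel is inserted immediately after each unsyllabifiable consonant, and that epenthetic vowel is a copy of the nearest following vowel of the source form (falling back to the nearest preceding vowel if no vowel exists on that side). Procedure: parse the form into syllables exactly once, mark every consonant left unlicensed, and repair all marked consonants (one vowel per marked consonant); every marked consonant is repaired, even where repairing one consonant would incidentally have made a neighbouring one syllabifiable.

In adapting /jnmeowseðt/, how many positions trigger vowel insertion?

3

The unsyllabifiable consonants are /j/, /n/, /t/; each receives one epenthetic vowel.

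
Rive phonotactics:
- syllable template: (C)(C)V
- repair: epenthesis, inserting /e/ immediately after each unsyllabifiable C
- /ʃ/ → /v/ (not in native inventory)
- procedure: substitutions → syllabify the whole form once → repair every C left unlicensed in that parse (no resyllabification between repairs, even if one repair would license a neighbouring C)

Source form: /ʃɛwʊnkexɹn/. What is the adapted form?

Substitution: /ʃ/ → /v/, giving /vɛwʊnkexɹn/.
Under (C)(C)V, the unsyllabifiable consonants are /x/, /ɹ/, /n/ (no codas are permitted; onsets may contain at most 2 consonants).
Each unlicensed consonant becomes the onset of a new syllable: /x/ → /xe/, /ɹ/ → /ɹe/, /n/ → /ne/.

vɛwʊnkexeɹene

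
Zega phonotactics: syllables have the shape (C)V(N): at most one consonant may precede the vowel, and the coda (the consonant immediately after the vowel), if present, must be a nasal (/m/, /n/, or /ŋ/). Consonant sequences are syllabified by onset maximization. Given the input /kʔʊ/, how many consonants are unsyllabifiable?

The consonants /k/ cannot be parsed into a legal (C)V(N) syllable (only a nasal (/m/, /n/, or /ŋ/) is licensed in coda position; onsets are limited to one consonant).

1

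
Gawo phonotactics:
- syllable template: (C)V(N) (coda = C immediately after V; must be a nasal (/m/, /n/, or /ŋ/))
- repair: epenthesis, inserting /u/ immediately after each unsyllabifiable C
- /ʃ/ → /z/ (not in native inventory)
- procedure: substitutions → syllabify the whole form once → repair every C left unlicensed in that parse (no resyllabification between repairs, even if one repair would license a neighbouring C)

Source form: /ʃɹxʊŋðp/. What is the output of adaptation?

zuɹuxʊŋðupu

Substitution: /ʃ/ → /z/, giving /zɹxʊŋðp/.
The consonants /z/, /ɹ/, /ð/, /p/ cannot be parsed into a legal (C)V(N) syllable (only a nasal (/m/, /n/, or /ŋ/) is licensed in coda position; onsets are limited to one consonant).
Inserting the epenthetic vowel yields /z/ → /zu/, /ɹ/ → /ɹu/, /ð/ → /ðu/, /p/ → /pu/.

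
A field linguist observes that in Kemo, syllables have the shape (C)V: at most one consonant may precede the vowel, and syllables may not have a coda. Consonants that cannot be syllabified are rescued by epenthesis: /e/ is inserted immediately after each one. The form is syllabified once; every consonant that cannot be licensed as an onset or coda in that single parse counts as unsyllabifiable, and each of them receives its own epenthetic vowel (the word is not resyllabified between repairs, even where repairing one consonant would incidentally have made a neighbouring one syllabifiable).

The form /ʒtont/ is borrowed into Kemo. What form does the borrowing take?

The consonants /ʒ/, /n/, /t/ cannot be parsed into a legal (C)V syllable (no codas are permitted; onsets are limited to one consonant).
Epenthesis after each stranded consonant: /ʒ/ → /ʒe/, /n/ → /ne/, /t/ → /te/.

ʒetonete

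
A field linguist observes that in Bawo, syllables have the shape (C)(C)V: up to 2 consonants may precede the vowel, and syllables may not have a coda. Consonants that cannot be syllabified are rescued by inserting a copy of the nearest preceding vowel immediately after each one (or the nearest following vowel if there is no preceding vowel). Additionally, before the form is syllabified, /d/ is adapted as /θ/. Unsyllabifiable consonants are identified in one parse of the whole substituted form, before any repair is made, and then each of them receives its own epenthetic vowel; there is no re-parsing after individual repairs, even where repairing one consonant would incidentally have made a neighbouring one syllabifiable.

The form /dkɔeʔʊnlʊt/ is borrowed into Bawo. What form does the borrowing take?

θkɔeʔʊnlʊtʊ

Substitution: /d/ → /θ/, giving /θkɔeʔʊnlʊt/.
Syllabifying with onset maximization leaves /t/ stranded (no codas are permitted; onsets may contain at most 2 consonants).
Inserting the epenthetic vowel yields /t/ → /tʊ/.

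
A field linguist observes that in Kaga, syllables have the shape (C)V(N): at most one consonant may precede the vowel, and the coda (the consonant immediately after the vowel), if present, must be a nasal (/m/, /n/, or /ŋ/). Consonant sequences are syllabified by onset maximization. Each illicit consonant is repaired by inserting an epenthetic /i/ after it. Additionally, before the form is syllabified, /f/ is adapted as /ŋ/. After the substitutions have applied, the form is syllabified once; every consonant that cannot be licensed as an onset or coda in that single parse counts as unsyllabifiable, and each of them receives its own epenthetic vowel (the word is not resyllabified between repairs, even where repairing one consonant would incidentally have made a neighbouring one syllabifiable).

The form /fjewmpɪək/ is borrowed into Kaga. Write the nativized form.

ŋijewimipɪəki

Substitution: /f/ → /ŋ/, giving /ŋjewmpɪək/.
Syllabifying with onset maximization leaves /ŋ/, /w/, /m/, /k/ stranded (only a nasal (/m/, /n/, or /ŋ/) is licensed in coda position; onsets are limited to one consonant).
Epenthesis after each stranded consonant: /ŋ/ → /ŋi/, /w/ → /wi/, /m/ → /mi/, /k/ → /ki/.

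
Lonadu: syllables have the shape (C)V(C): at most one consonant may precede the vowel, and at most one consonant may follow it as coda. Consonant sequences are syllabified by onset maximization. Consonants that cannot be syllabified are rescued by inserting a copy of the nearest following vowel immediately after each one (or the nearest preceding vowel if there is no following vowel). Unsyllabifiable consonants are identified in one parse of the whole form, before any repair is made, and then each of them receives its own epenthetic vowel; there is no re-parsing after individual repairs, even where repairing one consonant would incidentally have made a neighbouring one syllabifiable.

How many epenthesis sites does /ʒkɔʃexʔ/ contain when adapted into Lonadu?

2

The unsyllabifiable consonants are /ʒ/, /ʔ/; each receives one epenthetic vowel.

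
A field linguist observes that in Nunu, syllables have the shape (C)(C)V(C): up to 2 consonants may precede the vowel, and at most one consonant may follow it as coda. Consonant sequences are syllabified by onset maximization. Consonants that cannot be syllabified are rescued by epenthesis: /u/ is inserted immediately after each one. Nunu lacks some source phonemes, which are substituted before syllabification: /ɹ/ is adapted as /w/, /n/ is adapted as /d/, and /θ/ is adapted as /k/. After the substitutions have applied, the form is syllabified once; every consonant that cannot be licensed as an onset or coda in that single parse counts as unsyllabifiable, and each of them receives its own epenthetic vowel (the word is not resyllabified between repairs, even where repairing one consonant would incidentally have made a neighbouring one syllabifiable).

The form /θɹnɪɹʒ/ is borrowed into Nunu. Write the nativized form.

kuwdɪwʒu

Substitution: /θ/ → /k/, /ɹ/ → /w/, /n/ → /d/, giving /kwdɪwʒ/.
The consonants /k/, /ʒ/ cannot be parsed into a legal (C)(C)V(C) syllable (at most one coda consonant is licensed; onsets may contain at most 2 consonants).
Each unlicensed consonant becomes the onset of a new syllable: /k/ → /ku/, /ʒ/ → /ʒu/.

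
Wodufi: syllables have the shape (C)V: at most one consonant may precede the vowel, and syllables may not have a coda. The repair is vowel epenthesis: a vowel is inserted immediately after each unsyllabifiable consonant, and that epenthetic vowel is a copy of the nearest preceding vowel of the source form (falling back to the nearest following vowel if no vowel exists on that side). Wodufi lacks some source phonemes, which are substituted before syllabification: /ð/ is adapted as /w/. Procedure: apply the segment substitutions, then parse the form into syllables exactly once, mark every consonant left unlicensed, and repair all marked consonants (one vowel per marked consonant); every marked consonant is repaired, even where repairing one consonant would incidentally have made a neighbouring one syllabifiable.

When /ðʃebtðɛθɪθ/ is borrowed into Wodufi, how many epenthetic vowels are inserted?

After substitution the input is /wʃebtwɛθɪθ/.
The unsyllabifiable consonants are /w/, /b/, /t/, /θ/; each receives one epenthetic vowel.

4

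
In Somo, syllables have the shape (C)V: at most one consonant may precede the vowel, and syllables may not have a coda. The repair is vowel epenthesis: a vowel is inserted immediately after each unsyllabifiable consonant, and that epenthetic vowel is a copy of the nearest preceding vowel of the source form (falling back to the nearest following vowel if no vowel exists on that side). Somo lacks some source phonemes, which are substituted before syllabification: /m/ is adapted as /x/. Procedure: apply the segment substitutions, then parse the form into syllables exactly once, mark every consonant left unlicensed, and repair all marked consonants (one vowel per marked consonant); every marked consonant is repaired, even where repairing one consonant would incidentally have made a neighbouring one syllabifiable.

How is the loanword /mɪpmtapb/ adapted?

xɪpɪxɪtapaba

Substitution: /m/ → /x/, giving /xɪpxtapb/.
The consonants /p/, /x/, /p/, /b/ cannot be parsed into a legal (C)V syllable (no codas are permitted; onsets are limited to one consonant).
Each unlicensed consonant becomes the onset of a new syllable: /p/ → /pɪ/, /x/ → /xɪ/, /p/ → /pa/, /b/ → /ba/.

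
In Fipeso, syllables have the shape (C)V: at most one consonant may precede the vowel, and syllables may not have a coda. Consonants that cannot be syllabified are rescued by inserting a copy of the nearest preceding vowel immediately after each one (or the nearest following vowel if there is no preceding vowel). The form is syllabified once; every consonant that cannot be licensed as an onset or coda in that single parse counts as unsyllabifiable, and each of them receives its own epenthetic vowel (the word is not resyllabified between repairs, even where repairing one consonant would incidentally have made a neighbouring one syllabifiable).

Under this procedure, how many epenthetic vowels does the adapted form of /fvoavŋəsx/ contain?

4

The unsyllabifiable consonants are /f/, /v/, /s/, /x/; each receives one epenthetic vowel.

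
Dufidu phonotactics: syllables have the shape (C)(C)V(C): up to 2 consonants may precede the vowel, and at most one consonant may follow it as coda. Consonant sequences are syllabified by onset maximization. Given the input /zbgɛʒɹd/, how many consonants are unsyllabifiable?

Syllabifying with onset maximization leaves /z/, /ɹ/, /d/ stranded (at most one coda consonant is licensed; onsets may contain at most 2 consonants).

3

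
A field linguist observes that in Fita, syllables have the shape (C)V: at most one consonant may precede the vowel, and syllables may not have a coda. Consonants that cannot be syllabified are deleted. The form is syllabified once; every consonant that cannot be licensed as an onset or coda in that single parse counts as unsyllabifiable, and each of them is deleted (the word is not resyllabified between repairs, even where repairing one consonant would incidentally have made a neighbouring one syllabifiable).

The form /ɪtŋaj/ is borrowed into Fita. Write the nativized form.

The consonants /t/, /j/ cannot be parsed into a legal (C)V syllable (no codas are permitted; onsets are limited to one consonant).
Deletion applies to /t/, /j/.

ɪŋa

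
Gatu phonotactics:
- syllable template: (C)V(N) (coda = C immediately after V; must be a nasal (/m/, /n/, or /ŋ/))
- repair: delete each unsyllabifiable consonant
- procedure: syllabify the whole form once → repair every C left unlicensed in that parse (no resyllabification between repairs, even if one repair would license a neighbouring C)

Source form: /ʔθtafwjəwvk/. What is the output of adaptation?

tajə

Under (C)V(N), the unsyllabifiable consonants are /ʔ/, /θ/, /f/, /w/, /w/, /v/, /k/ (only a nasal (/m/, /n/, or /ŋ/) is licensed in coda position; onsets are limited to one consonant).
Each unlicensed consonant is deleted: /ʔ/, /θ/, /f/, /w/, /w/, /v/, /k/.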